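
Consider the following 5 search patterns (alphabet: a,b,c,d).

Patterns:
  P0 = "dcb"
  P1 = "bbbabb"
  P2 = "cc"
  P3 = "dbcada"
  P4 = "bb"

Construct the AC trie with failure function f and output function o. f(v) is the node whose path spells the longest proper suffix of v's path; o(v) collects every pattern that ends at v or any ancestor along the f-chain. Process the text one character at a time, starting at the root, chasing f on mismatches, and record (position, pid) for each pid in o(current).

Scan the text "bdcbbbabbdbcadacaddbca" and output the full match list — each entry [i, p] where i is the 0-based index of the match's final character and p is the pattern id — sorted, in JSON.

Build:
Trie (insert patterns):
  n0 'ε': b→4 c→10 d→1
  n1 'd': b→12 c→2
  n2 'dc': b→3
  n3 'dcb': ·  [P0 ends]
  n4 'b': b→5
  n5 'bb': b→6  [P4 ends]
  n6 'bbb': a→7
  n7 'bbba': b→8
  n8 'bbbab': b→9
  n9 'bbbabb': ·  [P1 ends]
  n10 'c': c→11
  n11 'cc': ·  [P2 ends]
  n12 'db': c→13
  n13 'dbc': a→14
  n14 'dbca': d→15
  n15 'dbcad': a→16
  n16 'dbcada': ·  [P3 ends]

Failure links (BFS by depth):
  fail(1) 'd': from fail(0)=0 chase 'd': 0 ⇒ 0;  out=∅∪out(0)=∅
  fail(4) 'b': from fail(0)=0 chase 'b': 0 ⇒ 0;  out=∅∪out(0)=∅
  fail(10) 'c': from fail(0)=0 chase 'c': 0 ⇒ 0;  out=∅∪out(0)=∅
  fail(2) 'dc': from fail(1)=0 chase 'c': 0 ⇒ 10;  out=∅∪out(10)=∅
  fail(5) 'bb': from fail(4)=0 chase 'b': 0 ⇒ 4;  out={4}∪out(4)={4}
  fail(11) 'cc': from fail(10)=0 chase 'c': 0 ⇒ 10;  out={2}∪out(10)={2}
  fail(12) 'db': from fail(1)=0 chase 'b': 0 ⇒ 4;  out=∅∪out(4)=∅
  fail(3) 'dcb': from fail(2)=10 chase 'b': 10→0 ⇒ 4;  out={0}∪out(4)={0}
  fail(6) 'bbb': from fail(5)=4 chase 'b': 4 ⇒ 5;  out=∅∪out(5)={4}
  fail(13) 'dbc': from fail(12)=4 chase 'c': 4→0 ⇒ 10;  out=∅∪out(10)=∅
  fail(7) 'bbba': from fail(6)=5 chase 'a': 5→4→0 ⇒ 0;  out=∅∪out(0)=∅
  fail(14) 'dbca': from fail(13)=10 chase 'a': 10→0 ⇒ 0;  out=∅∪out(0)=∅
  fail(8) 'bbbab': from fail(7)=0 chase 'b': 0 ⇒ 4;  out=∅∪out(4)=∅
  fail(15) 'dbcad': from fail(14)=0 chase 'd': 0 ⇒ 1;  out=∅∪out(1)=∅
  fail(9) 'bbbabb': from fail(8)=4 chase 'b': 4 ⇒ 5;  out={1}∪out(5)={1,4}
  fail(16) 'dbcada': from fail(15)=1 chase 'a': 1→0 ⇒ 0;  out={3}∪out(0)={3}

Run:
i=0 'b': node 0→4
i=1 'd': node 4→1 (fail-walked)
i=2 'c': node 1→2
i=3 'b': node 2→3  → match P0@[1:3]
i=4 'b': node 3→5 (fail-walked)  → match P4@[3:4]
i=5 'b': node 5→6  → match P4@[4:5]
i=6 'a': node 6→7
i=7 'b': node 7→8
i=8 'b': node 8→9  → match P1@[3:8],P4@[7:8]
i=9 'd': node 9→1 (fail-walked)
i=10 'b': node 1→12
i=11 'c': node 12→13
i=12 'a': node 13→14
i=13 'd': node 14→15
i=14 'a': node 15→16  → match P3@[9:14]
i=15 'c': node 16→10 (fail-walked)
i=16 'a': node 10→0 (fail-walked)
i=17 'd': node 0→1
i=18 'd': node 1→1 (fail-walked)
i=19 'b': node 1→12
i=20 'c': node 12→13
i=21 'a': node 13→14

Matches: [[3,0],[4,4],[5,4],[8,1],[8,4],[14,3]]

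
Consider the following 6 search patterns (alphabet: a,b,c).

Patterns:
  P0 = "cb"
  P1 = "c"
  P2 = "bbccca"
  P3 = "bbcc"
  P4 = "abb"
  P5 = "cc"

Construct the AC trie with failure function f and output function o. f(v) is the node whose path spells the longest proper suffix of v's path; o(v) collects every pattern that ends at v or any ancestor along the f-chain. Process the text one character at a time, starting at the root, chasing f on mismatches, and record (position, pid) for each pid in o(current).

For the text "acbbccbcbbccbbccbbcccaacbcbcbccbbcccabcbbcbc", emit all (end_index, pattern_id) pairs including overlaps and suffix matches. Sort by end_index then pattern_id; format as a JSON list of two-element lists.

Build:
Trie (insert patterns):
  n0 'ε': a→9 b→3 c→1
  n1 'c': b→2 c→12  [P1 ends]
  n2 'cb': ·  [P0 ends]
  n3 'b': b→4
  n4 'bb': c→5
  n5 'bbc': c→6
  n6 'bbcc': c→7  [P3 ends]
  n7 'bbccc': a→8
  n8 'bbccca': ·  [P2 ends]
  n9 'a': b→10
  n10 'ab': b→11
  n11 'abb': ·  [P4 ends]
  n12 'cc': ·  [P5 ends]

BFS fail/out derivation:
  n1('c'): parent n0 fail=0; on 'c' 0 → fail=0;  out {1}∪∅={1}
  n3('b'): parent n0 fail=0; on 'b' 0 → fail=0;  out ∅∪∅=∅
  n9('a'): parent n0 fail=0; on 'a' 0 → fail=0;  out ∅∪∅=∅
  n2('cb'): parent n1 fail=0; on 'b' 0 → fail=3;  out {0}∪∅={0}
  n4('bb'): parent n3 fail=0; on 'b' 0 → fail=3;  out ∅∪∅=∅
  n10('ab'): parent n9 fail=0; on 'b' 0 → fail=3;  out ∅∪∅=∅
  n12('cc'): parent n1 fail=0; on 'c' 0 → fail=1;  out {5}∪{1}={1,5}
  n5('bbc'): parent n4 fail=3; on 'c' 3→0 → fail=1;  out ∅∪{1}={1}
  n11('abb'): parent n10 fail=3; on 'b' 3 → fail=4;  out {4}∪∅={4}
  n6('bbcc'): parent n5 fail=1; on 'c' 1 → fail=12;  out {3}∪{1,5}={1,3,5}
  n7('bbccc'): parent n6 fail=12; on 'c' 12→1 → fail=12;  out ∅∪{1,5}={1,5}
  n8('bbccca'): parent n7 fail=12; on 'a' 12→1→0 → fail=9;  out {2}∪∅={2}

Text stream:
[0] read 'a'  n0⇒n9
[1] read 'c'  n9⇒n1 (fail-walked)  emit P1@[1:1]
[2] read 'b'  n1⇒n2  emit P0@[1:2]
[3] read 'b'  n2⇒n4 (fail-walked)
[4] read 'c'  n4⇒n5  emit P1@[4:4]
[5] read 'c'  n5⇒n6  emit P1@[5:5],P3@[2:5],P5@[4:5]
[6] read 'b'  n6⇒n2 (fail-walked)  emit P0@[5:6]
[7] read 'c'  n2⇒n1 (fail-walked)  emit P1@[7:7]
[8] read 'b'  n1⇒n2  emit P0@[7:8]
[9] read 'b'  n2⇒n4 (fail-walked)
[10] read 'c'  n4⇒n5  emit P1@[10:10]
[11] read 'c'  n5⇒n6  emit P1@[11:11],P3@[8:11],P5@[10:11]
[12] read 'b'  n6⇒n2 (fail-walked)  emit P0@[11:12]
[13] read 'b'  n2⇒n4 (fail-walked)
[14] read 'c'  n4⇒n5  emit P1@[14:14]
[15] read 'c'  n5⇒n6  emit P1@[15:15],P3@[12:15],P5@[14:15]
[16] read 'b'  n6⇒n2 (fail-walked)  emit P0@[15:16]
[17] read 'b'  n2⇒n4 (fail-walked)
[18] read 'c'  n4⇒n5  emit P1@[18:18]
[19] read 'c'  n5⇒n6  emit P1@[19:19],P3@[16:19],P5@[18:19]
[20] read 'c'  n6⇒n7  emit P1@[20:20],P5@[19:20]
[21] read 'a'  n7⇒n8  emit P2@[16:21]
[22] read 'a'  n8⇒n9 (fail-walked)
[23] read 'c'  n9⇒n1 (fail-walked)  emit P1@[23:23]
[24] read 'b'  n1⇒n2  emit P0@[23:24]
[25] read 'c'  n2⇒n1 (fail-walked)  emit P1@[25:25]
[26] read 'b'  n1⇒n2  emit P0@[25:26]
[27] read 'c'  n2⇒n1 (fail-walked)  emit P1@[27:27]
[28] read 'b'  n1⇒n2  emit P0@[27:28]
[29] read 'c'  n2⇒n1 (fail-walked)  emit P1@[29:29]
[30] read 'c'  n1⇒n12  emit P1@[30:30],P5@[29:30]
[31] read 'b'  n12⇒n2 (fail-walked)  emit P0@[30:31]
[32] read 'b'  n2⇒n4 (fail-walked)
[33] read 'c'  n4⇒n5  emit P1@[33:33]
[34] read 'c'  n5⇒n6  emit P1@[34:34],P3@[31:34],P5@[33:34]
[35] read 'c'  n6⇒n7  emit P1@[35:35],P5@[34:35]
[36] read 'a'  n7⇒n8  emit P2@[31:36]
[37] read 'b'  n8⇒n10 (fail-walked)
[38] read 'c'  n10⇒n1 (fail-walked)  emit P1@[38:38]
[39] read 'b'  n1⇒n2  emit P0@[38:39]
[40] read 'b'  n2⇒n4 (fail-walked)
[41] read 'c'  n4⇒n5  emit P1@[41:41]
[42] read 'b'  n5⇒n2 (fail-walked)  emit P0@[41:42]
[43] read 'c'  n2⇒n1 (fail-walked)  emit P1@[43:43]

All matches (sorted): [[1,1],[2,0],[4,1],[5,1],[5,3],[5,5],[6,0],[7,1],[8,0],[10,1],[11,1],[11,3],[11,5],[12,0],[14,1],[15,1],[15,3],[15,5],[16,0],[18,1],[19,1],[19,3],[19,5],[20,1],[20,5],[21,2],[23,1],[24,0],[25,1],[26,0],[27,1],[28,0],[29,1],[30,1],[30,5],[31,0],[33,1],[34,1],[34,3],[34,5],[35,1],[35,5],[36,2],[38,1],[39,0],[41,1],[42,0],[43,1]]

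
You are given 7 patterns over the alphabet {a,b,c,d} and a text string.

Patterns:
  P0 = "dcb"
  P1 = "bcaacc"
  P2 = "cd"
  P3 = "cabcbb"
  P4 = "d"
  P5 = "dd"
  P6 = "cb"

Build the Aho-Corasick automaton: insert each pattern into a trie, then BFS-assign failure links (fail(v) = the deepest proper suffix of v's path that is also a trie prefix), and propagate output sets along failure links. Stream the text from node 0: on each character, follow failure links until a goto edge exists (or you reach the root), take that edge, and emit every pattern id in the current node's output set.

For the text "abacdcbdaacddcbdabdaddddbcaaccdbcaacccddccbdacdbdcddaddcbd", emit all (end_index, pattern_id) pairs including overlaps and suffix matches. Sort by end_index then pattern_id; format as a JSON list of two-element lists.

Build automaton:
Trie (insert patterns):
  0='ε' goto b→4 c→10 d→1
  1='d' goto c→2 d→17  ←P4
  2='dc' goto b→3
  3='dcb' goto ·  ←P0
  4='b' goto c→5
  5='bc' goto a→6
  6='bca' goto a→7
  7='bcaa' goto c→8
  8='bcaac' goto c→9
  9='bcaacc' goto ·  ←P1
  10='c' goto a→12 b→18 d→11
  11='cd' goto ·  ←P2
  12='ca' goto b→13
  13='cab' goto c→14
  14='cabc' goto b→15
  15='cabcb' goto b→16
  16='cabcbb' goto ·  ←P3
  17='dd' goto ·  ←P5
  18='cb' goto ·  ←P6

Failure links (BFS by depth):
  n1('d'): parent n0 fail=0; on 'd' 0 → fail=0;  out {4}∪∅={4}
  n4('b'): parent n0 fail=0; on 'b' 0 → fail=0;  out ∅∪∅=∅
  n10('c'): parent n0 fail=0; on 'c' 0 → fail=0;  out ∅∪∅=∅
  n2('dc'): parent n1 fail=0; on 'c' 0 → fail=10;  out ∅∪∅=∅
  n5('bc'): parent n4 fail=0; on 'c' 0 → fail=10;  out ∅∪∅=∅
  n11('cd'): parent n10 fail=0; on 'd' 0 → fail=1;  out {2}∪{4}={2,4}
  n12('ca'): parent n10 fail=0; on 'a' 0 → fail=0;  out ∅∪∅=∅
  n17('dd'): parent n1 fail=0; on 'd' 0 → fail=1;  out {5}∪{4}={4,5}
  n18('cb'): parent n10 fail=0; on 'b' 0 → fail=4;  out {6}∪∅={6}
  n3('dcb'): parent n2 fail=10; on 'b' 10 → fail=18;  out {0}∪{6}={0,6}
  n6('bca'): parent n5 fail=10; on 'a' 10 → fail=12;  out ∅∪∅=∅
  n13('cab'): parent n12 fail=0; on 'b' 0 → fail=4;  out ∅∪∅=∅
  n7('bcaa'): parent n6 fail=12; on 'a' 12→0 → fail=0;  out ∅∪∅=∅
  n14('cabc'): parent n13 fail=4; on 'c' 4 → fail=5;  out ∅∪∅=∅
  n8('bcaac'): parent n7 fail=0; on 'c' 0 → fail=10;  out ∅∪∅=∅
  n15('cabcb'): parent n14 fail=5; on 'b' 5→10 → fail=18;  out ∅∪{6}={6}
  n9('bcaacc'): parent n8 fail=10; on 'c' 10→0 → fail=10;  out {1}∪∅={1}
  n16('cabcbb'): parent n15 fail=18; on 'b' 18→4→0 → fail=4;  out {3}∪∅={3}

Scan:
[0] read 'a'  n0⇒n0
[1] read 'b'  n0⇒n4
[2] read 'a'  n4⇒n0 (fail-walked)
[3] read 'c'  n0⇒n10
[4] read 'd'  n10⇒n11  ** P2@[3:4],P4@[4:4]
[5] read 'c'  n11⇒n2 (fail-walked)
[6] read 'b'  n2⇒n3  ** P0@[4:6],P6@[5:6]
[7] read 'd'  n3⇒n1 (fail-walked)  ** P4@[7:7]
[8] read 'a'  n1⇒n0 (fail-walked)
[9] read 'a'  n0⇒n0
[10] read 'c'  n0⇒n10
[11] read 'd'  n10⇒n11  ** P2@[10:11],P4@[11:11]
[12] read 'd'  n11⇒n17 (fail-walked)  ** P4@[12:12],P5@[11:12]
[13] read 'c'  n17⇒n2 (fail-walked)
[14] read 'b'  n2⇒n3  ** P0@[12:14],P6@[13:14]
[15] read 'd'  n3⇒n1 (fail-walked)  ** P4@[15:15]
[16] read 'a'  n1⇒n0 (fail-walked)
[17] read 'b'  n0⇒n4
[18] read 'd'  n4⇒n1 (fail-walked)  ** P4@[18:18]
[19] read 'a'  n1⇒n0 (fail-walked)
[20] read 'd'  n0⇒n1  ** P4@[20:20]
[21] read 'd'  n1⇒n17  ** P4@[21:21],P5@[20:21]
[22] read 'd'  n17⇒n17 (fail-walked)  ** P4@[22:22],P5@[21:22]
[23] read 'd'  n17⇒n17 (fail-walked)  ** P4@[23:23],P5@[22:23]
[24] read 'b'  n17⇒n4 (fail-walked)
[25] read 'c'  n4⇒n5
[26] read 'a'  n5⇒n6
[27] read 'a'  n6⇒n7
[28] read 'c'  n7⇒n8
[29] read 'c'  n8⇒n9  ** P1@[24:29]
[30] read 'd'  n9⇒n11 (fail-walked)  ** P2@[29:30],P4@[30:30]
[31] read 'b'  n11⇒n4 (fail-walked)
[32] read 'c'  n4⇒n5
[33] read 'a'  n5⇒n6
[34] read 'a'  n6⇒n7
[35] read 'c'  n7⇒n8
[36] read 'c'  n8⇒n9  ** P1@[31:36]
[37] read 'c'  n9⇒n10 (fail-walked)
[38] read 'd'  n10⇒n11  ** P2@[37:38],P4@[38:38]
[39] read 'd'  n11⇒n17 (fail-walked)  ** P4@[39:39],P5@[38:39]
[40] read 'c'  n17⇒n2 (fail-walked)
[41] read 'c'  n2⇒n10 (fail-walked)
[42] read 'b'  n10⇒n18  ** P6@[41:42]
[43] read 'd'  n18⇒n1 (fail-walked)  ** P4@[43:43]
[44] read 'a'  n1⇒n0 (fail-walked)
[45] read 'c'  n0⇒n10
[46] read 'd'  n10⇒n11  ** P2@[45:46],P4@[46:46]
[47] read 'b'  n11⇒n4 (fail-walked)
[48] read 'd'  n4⇒n1 (fail-walked)  ** P4@[48:48]
[49] read 'c'  n1⇒n2
[50] read 'd'  n2⇒n11 (fail-walked)  ** P2@[49:50],P4@[50:50]
[51] read 'd'  n11⇒n17 (fail-walked)  ** P4@[51:51],P5@[50:51]
[52] read 'a'  n17⇒n0 (fail-walked)
[53] read 'd'  n0⇒n1  ** P4@[53:53]
[54] read 'd'  n1⇒n17  ** P4@[54:54],P5@[53:54]
[55] read 'c'  n17⇒n2 (fail-walked)
[56] read 'b'  n2⇒n3  ** P0@[54:56],P6@[55:56]
[57] read 'd'  n3⇒n1 (fail-walked)  ** P4@[57:57]

Result: [[4,2],[4,4],[6,0],[6,6],[7,4],[11,2],[11,4],[12,4],[12,5],[14,0],[14,6],[15,4],[18,4],[20,4],[21,4],[21,5],[22,4],[22,5],[23,4],[23,5],[29,1],[30,2],[30,4],[36,1],[38,2],[38,4],[39,4],[39,5],[42,6],[43,4],[46,2],[46,4],[48,4],[50,2],[50,4],[51,4],[51,5],[53,4],[54,4],[54,5],[56,0],[56,6],[57,4]]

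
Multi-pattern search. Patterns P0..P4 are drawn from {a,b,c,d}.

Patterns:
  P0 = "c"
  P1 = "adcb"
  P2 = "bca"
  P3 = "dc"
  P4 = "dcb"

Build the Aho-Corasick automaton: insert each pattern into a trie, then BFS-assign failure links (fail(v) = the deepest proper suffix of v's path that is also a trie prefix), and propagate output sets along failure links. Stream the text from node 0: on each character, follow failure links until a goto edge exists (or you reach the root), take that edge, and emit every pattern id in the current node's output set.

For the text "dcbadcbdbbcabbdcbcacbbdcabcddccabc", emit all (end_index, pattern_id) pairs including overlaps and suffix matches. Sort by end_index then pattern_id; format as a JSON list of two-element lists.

Build automaton:
Trie nodes:
  n0 'ε': a→2 b→6 c→1 d→9
  n1 'c': ·  [P0 ends]
  n2 'a': d→3
  n3 'ad': c→4
  n4 'adc': b→5
  n5 'adcb': ·  [P1 ends]
  n6 'b': c→7
  n7 'bc': a→8
  n8 'bca': ·  [P2 ends]
  n9 'd': c→10
  n10 'dc': b→11  [P3 ends]
  n11 'dcb': ·  [P4 ends]

BFS fail/out derivation:
  fail(1) 'c': from fail(0)=0 chase 'c': 0 ⇒ 0;  out={0}∪out(0)={0}
  fail(2) 'a': from fail(0)=0 chase 'a': 0 ⇒ 0;  out=∅∪out(0)=∅
  fail(6) 'b': from fail(0)=0 chase 'b': 0 ⇒ 0;  out=∅∪out(0)=∅
  fail(9) 'd': from fail(0)=0 chase 'd': 0 ⇒ 0;  out=∅∪out(0)=∅
  fail(3) 'ad': from fail(2)=0 chase 'd': 0 ⇒ 9;  out=∅∪out(9)=∅
  fail(7) 'bc': from fail(6)=0 chase 'c': 0 ⇒ 1;  out=∅∪out(1)={0}
  fail(10) 'dc': from fail(9)=0 chase 'c': 0 ⇒ 1;  out={3}∪out(1)={0,3}
  fail(4) 'adc': from fail(3)=9 chase 'c': 9 ⇒ 10;  out=∅∪out(10)={0,3}
  fail(8) 'bca': from fail(7)=1 chase 'a': 1→0 ⇒ 2;  out={2}∪out(2)={2}
  fail(11) 'dcb': from fail(10)=1 chase 'b': 1→0 ⇒ 6;  out={4}∪out(6)={4}
  fail(5) 'adcb': from fail(4)=10 chase 'b': 10 ⇒ 11;  out={1}∪out(11)={1,4}

Run:
i=0 'd': node 0→9
i=1 'c': node 9→10  emit P0@[1:1],P3@[0:1]
i=2 'b': node 10→11  emit P4@[0:2]
i=3 'a': node 11→2 (fail-walked)
i=4 'd': node 2→3
i=5 'c': node 3→4  emit P0@[5:5],P3@[4:5]
i=6 'b': node 4→5  emit P1@[3:6],P4@[4:6]
i=7 'd': node 5→9 (fail-walked)
i=8 'b': node 9→6 (fail-walked)
i=9 'b': node 6→6 (fail-walked)
i=10 'c': node 6→7  emit P0@[10:10]
i=11 'a': node 7→8  emit P2@[9:11]
i=12 'b': node 8→6 (fail-walked)
i=13 'b': node 6→6 (fail-walked)
i=14 'd': node 6→9 (fail-walked)
i=15 'c': node 9→10  emit P0@[15:15],P3@[14:15]
i=16 'b': node 10→11  emit P4@[14:16]
i=17 'c': node 11→7 (fail-walked)  emit P0@[17:17]
i=18 'a': node 7→8  emit P2@[16:18]
i=19 'c': node 8→1 (fail-walked)  emit P0@[19:19]
i=20 'b': node 1→6 (fail-walked)
i=21 'b': node 6→6 (fail-walked)
i=22 'd': node 6→9 (fail-walked)
i=23 'c': node 9→10  emit P0@[23:23],P3@[22:23]
i=24 'a': node 10→2 (fail-walked)
i=25 'b': node 2→6 (fail-walked)
i=26 'c': node 6→7  emit P0@[26:26]
i=27 'd': node 7→9 (fail-walked)
i=28 'd': node 9→9 (fail-walked)
i=29 'c': node 9→10  emit P0@[29:29],P3@[28:29]
i=30 'c': node 10→1 (fail-walked)  emit P0@[30:30]
i=31 'a': node 1→2 (fail-walked)
i=32 'b': node 2→6 (fail-walked)
i=33 'c': node 6→7  emit P0@[33:33]

All matches (sorted): [[1,0],[1,3],[2,4],[5,0],[5,3],[6,1],[6,4],[10,0],[11,2],[15,0],[15,3],[16,4],[17,0],[18,2],[19,0],[23,0],[23,3],[26,0],[29,0],[29,3],[30,0],[33,0]]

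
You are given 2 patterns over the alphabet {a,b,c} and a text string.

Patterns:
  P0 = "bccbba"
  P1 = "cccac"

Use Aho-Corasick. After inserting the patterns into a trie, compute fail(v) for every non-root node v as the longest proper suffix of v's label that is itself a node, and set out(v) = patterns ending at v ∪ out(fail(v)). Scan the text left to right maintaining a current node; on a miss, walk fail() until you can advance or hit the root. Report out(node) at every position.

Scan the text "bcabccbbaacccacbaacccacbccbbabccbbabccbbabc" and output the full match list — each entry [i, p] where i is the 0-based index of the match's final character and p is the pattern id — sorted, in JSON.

Build:
Trie nodes:
  0='ε' goto b→1 c→7
  1='b' goto c→2
  2='bc' goto c→3
  3='bcc' goto b→4
  4='bccb' goto b→5
  5='bccbb' goto a→6
  6='bccbba' goto ·  [P0 ends]
  7='c' goto c→8
  8='cc' goto c→9
  9='ccc' goto a→10
  10='ccca' goto c→11
  11='cccac' goto ·  [P1 ends]

BFS fail/out derivation:
  fail(1) 'b': from fail(0)=0 chase 'b': 0 ⇒ 0;  out=∅∪out(0)=∅
  fail(7) 'c': from fail(0)=0 chase 'c': 0 ⇒ 0;  out=∅∪out(0)=∅
  fail(2) 'bc': from fail(1)=0 chase 'c': 0 ⇒ 7;  out=∅∪out(7)=∅
  fail(8) 'cc': from fail(7)=0 chase 'c': 0 ⇒ 7;  out=∅∪out(7)=∅
  fail(3) 'bcc': from fail(2)=7 chase 'c': 7 ⇒ 8;  out=∅∪out(8)=∅
  fail(9) 'ccc': from fail(8)=7 chase 'c': 7 ⇒ 8;  out=∅∪out(8)=∅
  fail(4) 'bccb': from fail(3)=8 chase 'b': 8→7→0 ⇒ 1;  out=∅∪out(1)=∅
  fail(10) 'ccca': from fail(9)=8 chase 'a': 8→7→0 ⇒ 0;  out=∅∪out(0)=∅
  fail(5) 'bccbb': from fail(4)=1 chase 'b': 1→0 ⇒ 1;  out=∅∪out(1)=∅
  fail(11) 'cccac': from fail(10)=0 chase 'c': 0 ⇒ 7;  out={1}∪out(7)={1}
  fail(6) 'bccbba': from fail(5)=1 chase 'a': 1→0 ⇒ 0;  out={0}∪out(0)={0}

Scan:
[0] read 'b'  n0⇒n1
[1] read 'c'  n1⇒n2
[2] read 'a'  n2⇒n0 ·f
[3] read 'b'  n0⇒n1
[4] read 'c'  n1⇒n2
[5] read 'c'  n2⇒n3
[6] read 'b'  n3⇒n4
[7] read 'b'  n4⇒n5
[8] read 'a'  n5⇒n6  emit P0@[3:8]
[9] read 'a'  n6⇒n0 ·f
[10] read 'c'  n0⇒n7
[11] read 'c'  n7⇒n8
[12] read 'c'  n8⇒n9
[13] read 'a'  n9⇒n10
[14] read 'c'  n10⇒n11  emit P1@[10:14]
[15] read 'b'  n11⇒n1 ·f
[16] read 'a'  n1⇒n0 ·f
[17] read 'a'  n0⇒n0
[18] read 'c'  n0⇒n7
[19] read 'c'  n7⇒n8
[20] read 'c'  n8⇒n9
[21] read 'a'  n9⇒n10
[22] read 'c'  n10⇒n11  emit P1@[18:22]
[23] read 'b'  n11⇒n1 ·f
[24] read 'c'  n1⇒n2
[25] read 'c'  n2⇒n3
[26] read 'b'  n3⇒n4
[27] read 'b'  n4⇒n5
[28] read 'a'  n5⇒n6  emit P0@[23:28]
[29] read 'b'  n6⇒n1 ·f
[30] read 'c'  n1⇒n2
[31] read 'c'  n2⇒n3
[32] read 'b'  n3⇒n4
[33] read 'b'  n4⇒n5
[34] read 'a'  n5⇒n6  emit P0@[29:34]
[35] read 'b'  n6⇒n1 ·f
[36] read 'c'  n1⇒n2
[37] read 'c'  n2⇒n3
[38] read 'b'  n3⇒n4
[39] read 'b'  n4⇒n5
[40] read 'a'  n5⇒n6  emit P0@[35:40]
[41] read 'b'  n6⇒n1 ·f
[42] read 'c'  n1⇒n2

Result: [[8,0],[14,1],[22,1],[28,0],[34,0],[40,0]]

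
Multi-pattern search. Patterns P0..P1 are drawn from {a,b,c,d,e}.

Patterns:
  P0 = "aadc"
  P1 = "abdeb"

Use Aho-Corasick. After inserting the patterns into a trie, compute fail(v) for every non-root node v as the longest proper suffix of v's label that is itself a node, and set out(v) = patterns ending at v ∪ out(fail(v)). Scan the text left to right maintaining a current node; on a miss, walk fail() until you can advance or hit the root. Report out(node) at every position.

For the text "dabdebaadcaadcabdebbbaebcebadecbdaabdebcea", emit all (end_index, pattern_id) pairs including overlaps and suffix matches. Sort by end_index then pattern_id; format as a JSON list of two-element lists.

Build:
Trie (insert patterns):
  n0 'ε': a→1
  n1 'a': a→2 b→5
  n2 'aa': d→3
  n3 'aad': c→4
  n4 'aadc': ·  ←P0
  n5 'ab': d→6
  n6 'abd': e→7
  n7 'abde': b→8
  n8 'abdeb': ·  ←P1

BFS fail/out derivation:
  fail(1) 'a': from fail(0)=0 chase 'a': 0 ⇒ 0;  out=∅∪out(0)=∅
  fail(2) 'aa': from fail(1)=0 chase 'a': 0 ⇒ 1;  out=∅∪out(1)=∅
  fail(5) 'ab': from fail(1)=0 chase 'b': 0 ⇒ 0;  out=∅∪out(0)=∅
  fail(3) 'aad': from fail(2)=1 chase 'd': 1→0 ⇒ 0;  out=∅∪out(0)=∅
  fail(6) 'abd': from fail(5)=0 chase 'd': 0 ⇒ 0;  out=∅∪out(0)=∅
  fail(4) 'aadc': from fail(3)=0 chase 'c': 0 ⇒ 0;  out={0}∪out(0)={0}
  fail(7) 'abde': from fail(6)=0 chase 'e': 0 ⇒ 0;  out=∅∪out(0)=∅
  fail(8) 'abdeb': from fail(7)=0 chase 'b': 0 ⇒ 0;  out={1}∪out(0)={1}

Text stream:
[0] read 'd'  n0⇒n0
[1] read 'a'  n0⇒n1
[2] read 'b'  n1⇒n5
[3] read 'd'  n5⇒n6
[4] read 'e'  n6⇒n7
[5] read 'b'  n7⇒n8  → match P1@[1:5]
[6] read 'a'  n8⇒n1 (fail-walked)
[7] read 'a'  n1⇒n2
[8] read 'd'  n2⇒n3
[9] read 'c'  n3⇒n4  → match P0@[6:9]
[10] read 'a'  n4⇒n1 (fail-walked)
[11] read 'a'  n1⇒n2
[12] read 'd'  n2⇒n3
[13] read 'c'  n3⇒n4  → match P0@[10:13]
[14] read 'a'  n4⇒n1 (fail-walked)
[15] read 'b'  n1⇒n5
[16] read 'd'  n5⇒n6
[17] read 'e'  n6⇒n7
[18] read 'b'  n7⇒n8  → match P1@[14:18]
[19] read 'b'  n8⇒n0 (fail-walked)
[20] read 'b'  n0⇒n0
[21] read 'a'  n0⇒n1
[22] read 'e'  n1⇒n0 (fail-walked)
[23] read 'b'  n0⇒n0
[24] read 'c'  n0⇒n0
[25] read 'e'  n0⇒n0
[26] read 'b'  n0⇒n0
[27] read 'a'  n0⇒n1
[28] read 'd'  n1⇒n0 (fail-walked)
[29] read 'e'  n0⇒n0
[30] read 'c'  n0⇒n0
[31] read 'b'  n0⇒n0
[32] read 'd'  n0⇒n0
[33] read 'a'  n0⇒n1
[34] read 'a'  n1⇒n2
[35] read 'b'  n2⇒n5 (fail-walked)
[36] read 'd'  n5⇒n6
[37] read 'e'  n6⇒n7
[38] read 'b'  n7⇒n8  → match P1@[34:38]
[39] read 'c'  n8⇒n0 (fail-walked)
[40] read 'e'  n0⇒n0
[41] read 'a'  n0⇒n1

Matches: [[5,1],[9,0],[13,0],[18,1],[38,1]]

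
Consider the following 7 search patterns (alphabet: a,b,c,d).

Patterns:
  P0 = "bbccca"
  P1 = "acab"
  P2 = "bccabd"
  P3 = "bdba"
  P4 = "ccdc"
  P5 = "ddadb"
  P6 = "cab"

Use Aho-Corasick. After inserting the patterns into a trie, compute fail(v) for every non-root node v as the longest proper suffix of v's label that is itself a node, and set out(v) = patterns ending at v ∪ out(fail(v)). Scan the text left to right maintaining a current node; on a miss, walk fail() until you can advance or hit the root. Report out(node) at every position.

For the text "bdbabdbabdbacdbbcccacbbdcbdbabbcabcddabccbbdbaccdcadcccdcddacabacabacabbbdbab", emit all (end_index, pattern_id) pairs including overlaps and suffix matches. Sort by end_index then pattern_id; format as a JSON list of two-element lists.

Build automaton:
Trie nodes:
  0='ε' goto a→7 b→1 c→19 d→23
  1='b' goto b→2 c→11 d→16
  2='bb' goto c→3
  3='bbc' goto c→4
  4='bbcc' goto c→5
  5='bbccc' goto a→6
  6='bbccca' goto ·  [P0 ends]
  7='a' goto c→8
  8='ac' goto a→9
  9='aca' goto b→10
  10='acab' goto ·  [P1 ends]
  11='bc' goto c→12
  12='bcc' goto a→13
  13='bcca' goto b→14
  14='bccab' goto d→15
  15='bccabd' goto ·  [P2 ends]
  16='bd' goto b→17
  17='bdb' goto a→18
  18='bdba' goto ·  [P3 ends]
  19='c' goto a→28 c→20
  20='cc' goto d→21
  21='ccd' goto c→22
  22='ccdc' goto ·  [P4 ends]
  23='d' goto d→24
  24='dd' goto a→25
  25='dda' goto d→26
  26='ddad' goto b→27
  27='ddadb' goto ·  [P5 ends]
  28='ca' goto b→29
  29='cab' goto ·  [P6 ends]

Failure links (BFS by depth):
  n1('b'): parent n0 fail=0; on 'b' 0 → fail=0;  out ∅∪∅=∅
  n7('a'): parent n0 fail=0; on 'a' 0 → fail=0;  out ∅∪∅=∅
  n19('c'): parent n0 fail=0; on 'c' 0 → fail=0;  out ∅∪∅=∅
  n23('d'): parent n0 fail=0; on 'd' 0 → fail=0;  out ∅∪∅=∅
  n2('bb'): parent n1 fail=0; on 'b' 0 → fail=1;  out ∅∪∅=∅
  n8('ac'): parent n7 fail=0; on 'c' 0 → fail=19;  out ∅∪∅=∅
  n11('bc'): parent n1 fail=0; on 'c' 0 → fail=19;  out ∅∪∅=∅
  n16('bd'): parent n1 fail=0; on 'd' 0 → fail=23;  out ∅∪∅=∅
  n20('cc'): parent n19 fail=0; on 'c' 0 → fail=19;  out ∅∪∅=∅
  n24('dd'): parent n23 fail=0; on 'd' 0 → fail=23;  out ∅∪∅=∅
  n28('ca'): parent n19 fail=0; on 'a' 0 → fail=7;  out ∅∪∅=∅
  n3('bbc'): parent n2 fail=1; on 'c' 1 → fail=11;  out ∅∪∅=∅
  n9('aca'): parent n8 fail=19; on 'a' 19 → fail=28;  out ∅∪∅=∅
  n12('bcc'): parent n11 fail=19; on 'c' 19 → fail=20;  out ∅∪∅=∅
  n17('bdb'): parent n16 fail=23; on 'b' 23→0 → fail=1;  out ∅∪∅=∅
  n21('ccd'): parent n20 fail=19; on 'd' 19→0 → fail=23;  out ∅∪∅=∅
  n25('dda'): parent n24 fail=23; on 'a' 23→0 → fail=7;  out ∅∪∅=∅
  n29('cab'): parent n28 fail=7; on 'b' 7→0 → fail=1;  out {6}∪∅={6}
  n4('bbcc'): parent n3 fail=11; on 'c' 11 → fail=12;  out ∅∪∅=∅
  n10('acab'): parent n9 fail=28; on 'b' 28 → fail=29;  out {1}∪{6}={1,6}
  n13('bcca'): parent n12 fail=20; on 'a' 20→19 → fail=28;  out ∅∪∅=∅
  n18('bdba'): parent n17 fail=1; on 'a' 1→0 → fail=7;  out {3}∪∅={3}
  n22('ccdc'): parent n21 fail=23; on 'c' 23→0 → fail=19;  out {4}∪∅={4}
  n26('ddad'): parent n25 fail=7; on 'd' 7→0 → fail=23;  out ∅∪∅=∅
  n5('bbccc'): parent n4 fail=12; on 'c' 12→20→19 → fail=20;  out ∅∪∅=∅
  n14('bccab'): parent n13 fail=28; on 'b' 28 → fail=29;  out ∅∪{6}={6}
  n27('ddadb'): parent n26 fail=23; on 'b' 23→0 → fail=1;  out {5}∪∅={5}
  n6('bbccca'): parent n5 fail=20; on 'a' 20→19 → fail=28;  out {0}∪∅={0}
  n15('bccabd'): parent n14 fail=29; on 'd' 29→1 → fail=16;  out {2}∪∅={2}

Run:
[0] read 'b'  n0⇒n1
[1] read 'd'  n1⇒n16
[2] read 'b'  n16⇒n17
[3] read 'a'  n17⇒n18  ** P3@[0:3]
[4] read 'b'  n18⇒n1 (via fail)
[5] read 'd'  n1⇒n16
[6] read 'b'  n16⇒n17
[7] read 'a'  n17⇒n18  ** P3@[4:7]
[8] read 'b'  n18⇒n1 (via fail)
[9] read 'd'  n1⇒n16
[10] read 'b'  n16⇒n17
[11] read 'a'  n17⇒n18  ** P3@[8:11]
[12] read 'c'  n18⇒n8 (via fail)
[13] read 'd'  n8⇒n23 (via fail)
[14] read 'b'  n23⇒n1 (via fail)
[15] read 'b'  n1⇒n2
[16] read 'c'  n2⇒n3
[17] read 'c'  n3⇒n4
[18] read 'c'  n4⇒n5
[19] read 'a'  n5⇒n6  ** P0@[14:19]
[20] read 'c'  n6⇒n8 (via fail)
[21] read 'b'  n8⇒n1 (via fail)
[22] read 'b'  n1⇒n2
[23] read 'd'  n2⇒n16 (via fail)
[24] read 'c'  n16⇒n19 (via fail)
[25] read 'b'  n19⇒n1 (via fail)
[26] read 'd'  n1⇒n16
[27] read 'b'  n16⇒n17
[28] read 'a'  n17⇒n18  ** P3@[25:28]
[29] read 'b'  n18⇒n1 (via fail)
[30] read 'b'  n1⇒n2
[31] read 'c'  n2⇒n3
[32] read 'a'  n3⇒n28 (via fail)
[33] read 'b'  n28⇒n29  ** P6@[31:33]
[34] read 'c'  n29⇒n11 (via fail)
[35] read 'd'  n11⇒n23 (via fail)
[36] read 'd'  n23⇒n24
[37] read 'a'  n24⇒n25
[38] read 'b'  n25⇒n1 (via fail)
[39] read 'c'  n1⇒n11
[40] read 'c'  n11⇒n12
[41] read 'b'  n12⇒n1 (via fail)
[42] read 'b'  n1⇒n2
[43] read 'd'  n2⇒n16 (via fail)
[44] read 'b'  n16⇒n17
[45] read 'a'  n17⇒n18  ** P3@[42:45]
[46] read 'c'  n18⇒n8 (via fail)
[47] read 'c'  n8⇒n20 (via fail)
[48] read 'd'  n20⇒n21
[49] read 'c'  n21⇒n22  ** P4@[46:49]
[50] read 'a'  n22⇒n28 (via fail)
[51] read 'd'  n28⇒n23 (via fail)
[52] read 'c'  n23⇒n19 (via fail)
[53] read 'c'  n19⇒n20
[54] read 'c'  n20⇒n20 (via fail)
[55] read 'd'  n20⇒n21
[56] read 'c'  n21⇒n22  ** P4@[53:56]
[57] read 'd'  n22⇒n23 (via fail)
[58] read 'd'  n23⇒n24
[59] read 'a'  n24⇒n25
[60] read 'c'  n25⇒n8 (via fail)
[61] read 'a'  n8⇒n9
[62] read 'b'  n9⇒n10  ** P1@[59:62],P6@[60:62]
[63] read 'a'  n10⇒n7 (via fail)
[64] read 'c'  n7⇒n8
[65] read 'a'  n8⇒n9
[66] read 'b'  n9⇒n10  ** P1@[63:66],P6@[64:66]
[67] read 'a'  n10⇒n7 (via fail)
[68] read 'c'  n7⇒n8
[69] read 'a'  n8⇒n9
[70] read 'b'  n9⇒n10  ** P1@[67:70],P6@[68:70]
[71] read 'b'  n10⇒n2 (via fail)
[72] read 'b'  n2⇒n2 (via fail)
[73] read 'd'  n2⇒n16 (via fail)
[74] read 'b'  n16⇒n17
[75] read 'a'  n17⇒n18  ** P3@[72:75]
[76] read 'b'  n18⇒n1 (via fail)

Matches: [[3,3],[7,3],[11,3],[19,0],[28,3],[33,6],[45,3],[49,4],[56,4],[62,1],[62,6],[66,1],[66,6],[70,1],[70,6],[75,3]]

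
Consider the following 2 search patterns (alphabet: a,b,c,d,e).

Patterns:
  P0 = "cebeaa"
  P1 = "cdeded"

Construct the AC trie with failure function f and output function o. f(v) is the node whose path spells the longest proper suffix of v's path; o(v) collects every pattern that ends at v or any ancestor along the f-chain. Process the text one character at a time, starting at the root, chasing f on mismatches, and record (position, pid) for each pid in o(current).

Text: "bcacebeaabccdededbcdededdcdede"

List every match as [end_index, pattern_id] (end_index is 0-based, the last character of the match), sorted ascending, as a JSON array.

Construct AC machine:
Trie nodes:
  n0 'ε': c→1
  n1 'c': d→7 e→2
  n2 'ce': b→3
  n3 'ceb': e→4
  n4 'cebe': a→5
  n5 'cebea': a→6
  n6 'cebeaa': ·  ←P0
  n7 'cd': e→8
  n8 'cde': d→9
  n9 'cded': e→10
  n10 'cdede': d→11
  n11 'cdeded': ·  ←P1

BFS fail/out derivation:
  n1('c'): parent n0 fail=0; on 'c' 0 → fail=0;  out ∅∪∅=∅
  n2('ce'): parent n1 fail=0; on 'e' 0 → fail=0;  out ∅∪∅=∅
  n7('cd'): parent n1 fail=0; on 'd' 0 → fail=0;  out ∅∪∅=∅
  n3('ceb'): parent n2 fail=0; on 'b' 0 → fail=0;  out ∅∪∅=∅
  n8('cde'): parent n7 fail=0; on 'e' 0 → fail=0;  out ∅∪∅=∅
  n4('cebe'): parent n3 fail=0; on 'e' 0 → fail=0;  out ∅∪∅=∅
  n9('cded'): parent n8 fail=0; on 'd' 0 → fail=0;  out ∅∪∅=∅
  n5('cebea'): parent n4 fail=0; on 'a' 0 → fail=0;  out ∅∪∅=∅
  n10('cdede'): parent n9 fail=0; on 'e' 0 → fail=0;  out ∅∪∅=∅
  n6('cebeaa'): parent n5 fail=0; on 'a' 0 → fail=0;  out {0}∪∅={0}
  n11('cdeded'): parent n10 fail=0; on 'd' 0 → fail=0;  out {1}∪∅={1}

Text stream:
i=0 'b': node 0→0
i=1 'c': node 0→1
i=2 'a': node 1→0 (fail-walked)
i=3 'c': node 0→1
i=4 'e': node 1→2
i=5 'b': node 2→3
i=6 'e': node 3→4
i=7 'a': node 4→5
i=8 'a': node 5→6  emit P0@[3:8]
i=9 'b': node 6→0 (fail-walked)
i=10 'c': node 0→1
i=11 'c': node 1→1 (fail-walked)
i=12 'd': node 1→7
i=13 'e': node 7→8
i=14 'd': node 8→9
i=15 'e': node 9→10
i=16 'd': node 10→11  emit P1@[11:16]
i=17 'b': node 11→0 (fail-walked)
i=18 'c': node 0→1
i=19 'd': node 1→7
i=20 'e': node 7→8
i=21 'd': node 8→9
i=22 'e': node 9→10
i=23 'd': node 10→11  emit P1@[18:23]
i=24 'd': node 11→0 (fail-walked)
i=25 'c': node 0→1
i=26 'd': node 1→7
i=27 'e': node 7→8
i=28 'd': node 8→9
i=29 'e': node 9→10

Matches: [[8,0],[16,1],[23,1]]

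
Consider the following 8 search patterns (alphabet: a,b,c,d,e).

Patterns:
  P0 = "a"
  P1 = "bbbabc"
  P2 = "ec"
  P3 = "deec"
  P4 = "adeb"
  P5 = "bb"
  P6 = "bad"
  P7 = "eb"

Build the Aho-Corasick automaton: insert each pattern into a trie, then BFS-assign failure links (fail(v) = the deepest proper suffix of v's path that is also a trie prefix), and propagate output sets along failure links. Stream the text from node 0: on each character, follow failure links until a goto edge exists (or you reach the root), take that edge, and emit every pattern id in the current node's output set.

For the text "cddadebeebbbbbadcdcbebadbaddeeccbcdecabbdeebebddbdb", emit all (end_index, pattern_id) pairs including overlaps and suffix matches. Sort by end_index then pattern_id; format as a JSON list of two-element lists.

Build automaton:
Trie nodes:
  n0 'ε': a→1 b→2 d→10 e→8
  n1 'a': d→14  ←P0
  n2 'b': a→17 b→3
  n3 'bb': b→4  ←P5
  n4 'bbb': a→5
  n5 'bbba': b→6
  n6 'bbbab': c→7
  n7 'bbbabc': ·  ←P1
  n8 'e': b→19 c→9
  n9 'ec': ·  ←P2
  n10 'd': e→11
  n11 'de': e→12
  n12 'dee': c→13
  n13 'deec': ·  ←P3
  n14 'ad': e→15
  n15 'ade': b→16
  n16 'adeb': ·  ←P4
  n17 'ba': d→18
  n18 'bad': ·  ←P6
  n19 'eb': ·  ←P7

BFS fail/out derivation:
  fail(1) 'a': from fail(0)=0 chase 'a': 0 ⇒ 0;  out={0}∪out(0)={0}
  fail(2) 'b': from fail(0)=0 chase 'b': 0 ⇒ 0;  out=∅∪out(0)=∅
  fail(8) 'e': from fail(0)=0 chase 'e': 0 ⇒ 0;  out=∅∪out(0)=∅
  fail(10) 'd': from fail(0)=0 chase 'd': 0 ⇒ 0;  out=∅∪out(0)=∅
  fail(3) 'bb': from fail(2)=0 chase 'b': 0 ⇒ 2;  out={5}∪out(2)={5}
  fail(9) 'ec': from fail(8)=0 chase 'c': 0 ⇒ 0;  out={2}∪out(0)={2}
  fail(11) 'de': from fail(10)=0 chase 'e': 0 ⇒ 8;  out=∅∪out(8)=∅
  fail(14) 'ad': from fail(1)=0 chase 'd': 0 ⇒ 10;  out=∅∪out(10)=∅
  fail(17) 'ba': from fail(2)=0 chase 'a': 0 ⇒ 1;  out=∅∪out(1)={0}
  fail(19) 'eb': from fail(8)=0 chase 'b': 0 ⇒ 2;  out={7}∪out(2)={7}
  fail(4) 'bbb': from fail(3)=2 chase 'b': 2 ⇒ 3;  out=∅∪out(3)={5}
  fail(12) 'dee': from fail(11)=8 chase 'e': 8→0 ⇒ 8;  out=∅∪out(8)=∅
  fail(15) 'ade': from fail(14)=10 chase 'e': 10 ⇒ 11;  out=∅∪out(11)=∅
  fail(18) 'bad': from fail(17)=1 chase 'd': 1 ⇒ 14;  out={6}∪out(14)={6}
  fail(5) 'bbba': from fail(4)=3 chase 'a': 3→2 ⇒ 17;  out=∅∪out(17)={0}
  fail(13) 'deec': from fail(12)=8 chase 'c': 8 ⇒ 9;  out={3}∪out(9)={2,3}
  fail(16) 'adeb': from fail(15)=11 chase 'b': 11→8 ⇒ 19;  out={4}∪out(19)={4,7}
  fail(6) 'bbbab': from fail(5)=17 chase 'b': 17→1→0 ⇒ 2;  out=∅∪out(2)=∅
  fail(7) 'bbbabc': from fail(6)=2 chase 'c': 2→0 ⇒ 0;  out={1}∪out(0)={1}

Scan:
[0] read 'c'  n0⇒n0
[1] read 'd'  n0⇒n10
[2] read 'd'  n10⇒n10 (fail-walked)
[3] read 'a'  n10⇒n1 (fail-walked)  ** P0@[3:3]
[4] read 'd'  n1⇒n14
[5] read 'e'  n14⇒n15
[6] read 'b'  n15⇒n16  ** P4@[3:6],P7@[5:6]
[7] read 'e'  n16⇒n8 (fail-walked)
[8] read 'e'  n8⇒n8 (fail-walked)
[9] read 'b'  n8⇒n19  ** P7@[8:9]
[10] read 'b'  n19⇒n3 (fail-walked)  ** P5@[9:10]
[11] read 'b'  n3⇒n4  ** P5@[10:11]
[12] read 'b'  n4⇒n4 (fail-walked)  ** P5@[11:12]
[13] read 'b'  n4⇒n4 (fail-walked)  ** P5@[12:13]
[14] read 'a'  n4⇒n5  ** P0@[14:14]
[15] read 'd'  n5⇒n18 (fail-walked)  ** P6@[13:15]
[16] read 'c'  n18⇒n0 (fail-walked)
[17] read 'd'  n0⇒n10
[18] read 'c'  n10⇒n0 (fail-walked)
[19] read 'b'  n0⇒n2
[20] read 'e'  n2⇒n8 (fail-walked)
[21] read 'b'  n8⇒n19  ** P7@[20:21]
[22] read 'a'  n19⇒n17 (fail-walked)  ** P0@[22:22]
[23] read 'd'  n17⇒n18  ** P6@[21:23]
[24] read 'b'  n18⇒n2 (fail-walked)
[25] read 'a'  n2⇒n17  ** P0@[25:25]
[26] read 'd'  n17⇒n18  ** P6@[24:26]
[27] read 'd'  n18⇒n10 (fail-walked)
[28] read 'e'  n10⇒n11
[29] read 'e'  n11⇒n12
[30] read 'c'  n12⇒n13  ** P2@[29:30],P3@[27:30]
[31] read 'c'  n13⇒n0 (fail-walked)
[32] read 'b'  n0⇒n2
[33] read 'c'  n2⇒n0 (fail-walked)
[34] read 'd'  n0⇒n10
[35] read 'e'  n10⇒n11
[36] read 'c'  n11⇒n9 (fail-walked)  ** P2@[35:36]
[37] read 'a'  n9⇒n1 (fail-walked)  ** P0@[37:37]
[38] read 'b'  n1⇒n2 (fail-walked)
[39] read 'b'  n2⇒n3  ** P5@[38:39]
[40] read 'd'  n3⇒n10 (fail-walked)
[41] read 'e'  n10⇒n11
[42] read 'e'  n11⇒n12
[43] read 'b'  n12⇒n19 (fail-walked)  ** P7@[42:43]
[44] read 'e'  n19⇒n8 (fail-walked)
[45] read 'b'  n8⇒n19  ** P7@[44:45]
[46] read 'd'  n19⇒n10 (fail-walked)
[47] read 'd'  n10⇒n10 (fail-walked)
[48] read 'b'  n10⇒n2 (fail-walked)
[49] read 'd'  n2⇒n10 (fail-walked)
[50] read 'b'  n10⇒n2 (fail-walked)

Matches: [[3,0],[6,4],[6,7],[9,7],[10,5],[11,5],[12,5],[13,5],[14,0],[15,6],[21,7],[22,0],[23,6],[25,0],[26,6],[30,2],[30,3],[36,2],[37,0],[39,5],[43,7],[45,7]]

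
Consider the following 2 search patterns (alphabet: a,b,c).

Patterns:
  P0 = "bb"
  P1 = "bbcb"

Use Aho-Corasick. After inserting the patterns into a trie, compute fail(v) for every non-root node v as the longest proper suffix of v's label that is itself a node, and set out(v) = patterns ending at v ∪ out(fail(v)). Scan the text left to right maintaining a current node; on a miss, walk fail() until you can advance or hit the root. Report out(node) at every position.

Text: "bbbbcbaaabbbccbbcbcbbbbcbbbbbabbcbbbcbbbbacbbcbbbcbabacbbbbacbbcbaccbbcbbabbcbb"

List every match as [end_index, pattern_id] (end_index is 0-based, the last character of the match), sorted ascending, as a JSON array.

Construct AC machine:
Trie (insert patterns):
  n0 'ε': b→1
  n1 'b': b→2
  n2 'bb': c→3  [P0 ends]
  n3 'bbc': b→4
  n4 'bbcb': ·  [P1 ends]

BFS fail/out derivation:
  fail(1) 'b': from fail(0)=0 chase 'b': 0 ⇒ 0;  out=∅∪out(0)=∅
  fail(2) 'bb': from fail(1)=0 chase 'b': 0 ⇒ 1;  out={0}∪out(1)={0}
  fail(3) 'bbc': from fail(2)=1 chase 'c': 1→0 ⇒ 0;  out=∅∪out(0)=∅
  fail(4) 'bbcb': from fail(3)=0 chase 'b': 0 ⇒ 1;  out={1}∪out(1)={1}

Scan:
i=0 'b': node 0→1
i=1 'b': node 1→2  → match P0@[0:1]
i=2 'b': node 2→2 (fail-walked)  → match P0@[1:2]
i=3 'b': node 2→2 (fail-walked)  → match P0@[2:3]
i=4 'c': node 2→3
i=5 'b': node 3→4  → match P1@[2:5]
i=6 'a': node 4→0 (fail-walked)
i=7 'a': node 0→0
i=8 'a': node 0→0
i=9 'b': node 0→1
i=10 'b': node 1→2  → match P0@[9:10]
i=11 'b': node 2→2 (fail-walked)  → match P0@[10:11]
i=12 'c': node 2→3
i=13 'c': node 3→0 (fail-walked)
i=14 'b': node 0→1
i=15 'b': node 1→2  → match P0@[14:15]
i=16 'c': node 2→3
i=17 'b': node 3→4  → match P1@[14:17]
i=18 'c': node 4→0 (fail-walked)
i=19 'b': node 0→1
i=20 'b': node 1→2  → match P0@[19:20]
i=21 'b': node 2→2 (fail-walked)  → match P0@[20:21]
i=22 'b': node 2→2 (fail-walked)  → match P0@[21:22]
i=23 'c': node 2→3
i=24 'b': node 3→4  → match P1@[21:24]
i=25 'b': node 4→2 (fail-walked)  → match P0@[24:25]
i=26 'b': node 2→2 (fail-walked)  → match P0@[25:26]
i=27 'b': node 2→2 (fail-walked)  → match P0@[26:27]
i=28 'b': node 2→2 (fail-walked)  → match P0@[27:28]
i=29 'a': node 2→0 (fail-walked)
i=30 'b': node 0→1
i=31 'b': node 1→2  → match P0@[30:31]
i=32 'c': node 2→3
i=33 'b': node 3→4  → match P1@[30:33]
i=34 'b': node 4→2 (fail-walked)  → match P0@[33:34]
i=35 'b': node 2→2 (fail-walked)  → match P0@[34:35]
i=36 'c': node 2→3
i=37 'b': node 3→4  → match P1@[34:37]
i=38 'b': node 4→2 (fail-walked)  → match P0@[37:38]
i=39 'b': node 2→2 (fail-walked)  → match P0@[38:39]
i=40 'b': node 2→2 (fail-walked)  → match P0@[39:40]
i=41 'a': node 2→0 (fail-walked)
i=42 'c': node 0→0
i=43 'b': node 0→1
i=44 'b': node 1→2  → match P0@[43:44]
i=45 'c': node 2→3
i=46 'b': node 3→4  → match P1@[43:46]
i=47 'b': node 4→2 (fail-walked)  → match P0@[46:47]
i=48 'b': node 2→2 (fail-walked)  → match P0@[47:48]
i=49 'c': node 2→3
i=50 'b': node 3→4  → match P1@[47:50]
i=51 'a': node 4→0 (fail-walked)
i=52 'b': node 0→1
i=53 'a': node 1→0 (fail-walked)
i=54 'c': node 0→0
i=55 'b': node 0→1
i=56 'b': node 1→2  → match P0@[55:56]
i=57 'b': node 2→2 (fail-walked)  → match P0@[56:57]
i=58 'b': node 2→2 (fail-walked)  → match P0@[57:58]
i=59 'a': node 2→0 (fail-walked)
i=60 'c': node 0→0
i=61 'b': node 0→1
i=62 'b': node 1→2  → match P0@[61:62]
i=63 'c': node 2→3
i=64 'b': node 3→4  → match P1@[61:64]
i=65 'a': node 4→0 (fail-walked)
i=66 'c': node 0→0
i=67 'c': node 0→0
i=68 'b': node 0→1
i=69 'b': node 1→2  → match P0@[68:69]
i=70 'c': node 2→3
i=71 'b': node 3→4  → match P1@[68:71]
i=72 'b': node 4→2 (fail-walked)  → match P0@[71:72]
i=73 'a': node 2→0 (fail-walked)
i=74 'b': node 0→1
i=75 'b': node 1→2  → match P0@[74:75]
i=76 'c': node 2→3
i=77 'b': node 3→4  → match P1@[74:77]
i=78 'b': node 4→2 (fail-walked)  → match P0@[77:78]

Matches: [[1,0],[2,0],[3,0],[5,1],[10,0],[11,0],[15,0],[17,1],[20,0],[21,0],[22,0],[24,1],[25,0],[26,0],[27,0],[28,0],[31,0],[33,1],[34,0],[35,0],[37,1],[38,0],[39,0],[40,0],[44,0],[46,1],[47,0],[48,0],[50,1],[56,0],[57,0],[58,0],[62,0],[64,1],[69,0],[71,1],[72,0],[75,0],[77,1],[78,0]]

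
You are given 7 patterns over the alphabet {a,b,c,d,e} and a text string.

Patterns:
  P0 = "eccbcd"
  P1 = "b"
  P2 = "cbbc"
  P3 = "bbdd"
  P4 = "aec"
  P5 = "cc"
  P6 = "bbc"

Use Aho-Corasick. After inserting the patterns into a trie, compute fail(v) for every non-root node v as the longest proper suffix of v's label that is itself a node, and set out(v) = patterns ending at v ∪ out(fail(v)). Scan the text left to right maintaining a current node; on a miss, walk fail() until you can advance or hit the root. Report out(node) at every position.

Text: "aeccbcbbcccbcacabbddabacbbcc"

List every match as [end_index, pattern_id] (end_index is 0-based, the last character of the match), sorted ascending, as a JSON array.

Build automaton:
Trie (insert patterns):
  n0 'ε': a→15 b→7 c→8 e→1
  n1 'e': c→2
  n2 'ec': c→3
  n3 'ecc': b→4
  n4 'eccb': c→5
  n5 'eccbc': d→6
  n6 'eccbcd': ·  ←P0
  n7 'b': b→12  ←P1
  n8 'c': b→9 c→18
  n9 'cb': b→10
  n10 'cbb': c→11
  n11 'cbbc': ·  ←P2
  n12 'bb': c→19 d→13
  n13 'bbd': d→14
  n14 'bbdd': ·  ←P3
  n15 'a': e→16
  n16 'ae': c→17
  n17 'aec': ·  ←P4
  n18 'cc': ·  ←P5
  n19 'bbc': ·  ←P6

BFS fail/out derivation:
  fail(1) 'e': from fail(0)=0 chase 'e': 0 ⇒ 0;  out=∅∪out(0)=∅
  fail(7) 'b': from fail(0)=0 chase 'b': 0 ⇒ 0;  out={1}∪out(0)={1}
  fail(8) 'c': from fail(0)=0 chase 'c': 0 ⇒ 0;  out=∅∪out(0)=∅
  fail(15) 'a': from fail(0)=0 chase 'a': 0 ⇒ 0;  out=∅∪out(0)=∅
  fail(2) 'ec': from fail(1)=0 chase 'c': 0 ⇒ 8;  out=∅∪out(8)=∅
  fail(9) 'cb': from fail(8)=0 chase 'b': 0 ⇒ 7;  out=∅∪out(7)={1}
  fail(12) 'bb': from fail(7)=0 chase 'b': 0 ⇒ 7;  out=∅∪out(7)={1}
  fail(16) 'ae': from fail(15)=0 chase 'e': 0 ⇒ 1;  out=∅∪out(1)=∅
  fail(18) 'cc': from fail(8)=0 chase 'c': 0 ⇒ 8;  out={5}∪out(8)={5}
  fail(3) 'ecc': from fail(2)=8 chase 'c': 8 ⇒ 18;  out=∅∪out(18)={5}
  fail(10) 'cbb': from fail(9)=7 chase 'b': 7 ⇒ 12;  out=∅∪out(12)={1}
  fail(13) 'bbd': from fail(12)=7 chase 'd': 7→0 ⇒ 0;  out=∅∪out(0)=∅
  fail(17) 'aec': from fail(16)=1 chase 'c': 1 ⇒ 2;  out={4}∪out(2)={4}
  fail(19) 'bbc': from fail(12)=7 chase 'c': 7→0 ⇒ 8;  out={6}∪out(8)={6}
  fail(4) 'eccb': from fail(3)=18 chase 'b': 18→8 ⇒ 9;  out=∅∪out(9)={1}
  fail(11) 'cbbc': from fail(10)=12 chase 'c': 12 ⇒ 19;  out={2}∪out(19)={2,6}
  fail(14) 'bbdd': from fail(13)=0 chase 'd': 0 ⇒ 0;  out={3}∪out(0)={3}
  fail(5) 'eccbc': from fail(4)=9 chase 'c': 9→7→0 ⇒ 8;  out=∅∪out(8)=∅
  fail(6) 'eccbcd': from fail(5)=8 chase 'd': 8→0 ⇒ 0;  out={0}∪out(0)={0}

Scan:
[0] read 'a'  n0⇒n15
[1] read 'e'  n15⇒n16
[2] read 'c'  n16⇒n17  → match P4@[0:2]
[3] read 'c'  n17⇒n3 (via fail)  → match P5@[2:3]
[4] read 'b'  n3⇒n4  → match P1@[4:4]
[5] read 'c'  n4⇒n5
[6] read 'b'  n5⇒n9 (via fail)  → match P1@[6:6]
[7] read 'b'  n9⇒n10  → match P1@[7:7]
[8] read 'c'  n10⇒n11  → match P2@[5:8],P6@[6:8]
[9] read 'c'  n11⇒n18 (via fail)  → match P5@[8:9]
[10] read 'c'  n18⇒n18 (via fail)  → match P5@[9:10]
[11] read 'b'  n18⇒n9 (via fail)  → match P1@[11:11]
[12] read 'c'  n9⇒n8 (via fail)
[13] read 'a'  n8⇒n15 (via fail)
[14] read 'c'  n15⇒n8 (via fail)
[15] read 'a'  n8⇒n15 (via fail)
[16] read 'b'  n15⇒n7 (via fail)  → match P1@[16:16]
[17] read 'b'  n7⇒n12  → match P1@[17:17]
[18] read 'd'  n12⇒n13
[19] read 'd'  n13⇒n14  → match P3@[16:19]
[20] read 'a'  n14⇒n15 (via fail)
[21] read 'b'  n15⇒n7 (via fail)  → match P1@[21:21]
[22] read 'a'  n7⇒n15 (via fail)
[23] read 'c'  n15⇒n8 (via fail)
[24] read 'b'  n8⇒n9  → match P1@[24:24]
[25] read 'b'  n9⇒n10  → match P1@[25:25]
[26] read 'c'  n10⇒n11  → match P2@[23:26],P6@[24:26]
[27] read 'c'  n11⇒n18 (via fail)  → match P5@[26:27]

Matches: [[2,4],[3,5],[4,1],[6,1],[7,1],[8,2],[8,6],[9,5],[10,5],[11,1],[16,1],[17,1],[19,3],[21,1],[24,1],[25,1],[26,2],[26,6],[27,5]]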